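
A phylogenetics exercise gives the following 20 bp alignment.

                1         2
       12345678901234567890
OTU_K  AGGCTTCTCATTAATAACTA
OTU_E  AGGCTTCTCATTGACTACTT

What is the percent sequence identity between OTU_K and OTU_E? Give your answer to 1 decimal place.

Mismatches occur at site 13 (A↔G), site 15 (T↔C), site 16 (A↔T), site 20 (A↔T).
16 of the 20 sites match, so the percent identity is 16/20 × 100 = 80.0%.

80.0%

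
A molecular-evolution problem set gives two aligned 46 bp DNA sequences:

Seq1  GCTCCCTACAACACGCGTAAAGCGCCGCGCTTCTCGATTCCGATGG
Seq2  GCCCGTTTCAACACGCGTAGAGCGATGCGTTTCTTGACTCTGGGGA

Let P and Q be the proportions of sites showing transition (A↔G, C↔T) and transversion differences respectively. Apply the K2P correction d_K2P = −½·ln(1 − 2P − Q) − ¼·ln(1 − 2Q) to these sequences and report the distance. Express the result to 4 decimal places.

0.4166

The sequences differ at positions 3 (T/C, transition), 5 (C/G, transversion), 6 (C/T, transition), 8 (A/T, transversion), 20 (A/G, transition), 25 (C/A, transversion), 26 (C/T, transition), 30 (C/T, transition), 35 (C/T, transition), 38 (T/C, transition), 41 (C/T, transition), 43 (A/G, transition), 44 (T/G, transversion), 46 (G/A, transition).
Of the 14 differences, 10 transitions and 4 transversions over 46 sites: P = 10/46 = 0.217391, Q = 4/46 = 0.086957.
d = −0.5·ln(0.478261) − 0.25·ln(0.826086) = −0.5·(-0.737599) − 0.25·(-0.191056) = 0.4166.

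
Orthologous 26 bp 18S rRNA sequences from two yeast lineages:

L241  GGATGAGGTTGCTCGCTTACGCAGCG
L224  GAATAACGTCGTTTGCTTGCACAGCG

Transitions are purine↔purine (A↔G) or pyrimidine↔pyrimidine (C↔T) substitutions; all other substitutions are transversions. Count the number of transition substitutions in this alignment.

The sequences differ at positions 2 (G/A, transition), 5 (G/A, transition), 7 (G/C, transversion), 10 (T/C, transition), 12 (C/T, transition), 14 (C/T, transition), 19 (A/G, transition), 21 (G/A, transition).
Of the 8 differences, 7 transitions and 1 transversion, so the answer is 7.

7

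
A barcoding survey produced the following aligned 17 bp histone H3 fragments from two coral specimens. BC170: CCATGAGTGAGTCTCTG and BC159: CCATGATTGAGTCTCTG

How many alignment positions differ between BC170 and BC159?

The sequences differ at position 7 (G/T).
That gives 1 mismatch out of 17 aligned sites, so the Hamming distance is 1.

1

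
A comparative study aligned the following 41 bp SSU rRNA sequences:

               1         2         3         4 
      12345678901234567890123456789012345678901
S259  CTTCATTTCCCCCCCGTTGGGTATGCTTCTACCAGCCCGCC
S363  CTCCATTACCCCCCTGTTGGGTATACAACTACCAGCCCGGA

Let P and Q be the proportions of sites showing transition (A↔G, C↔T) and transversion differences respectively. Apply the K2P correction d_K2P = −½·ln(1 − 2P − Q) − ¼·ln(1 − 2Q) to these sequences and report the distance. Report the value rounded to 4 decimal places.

The sequences differ at positions 3 (T/C, transition), 8 (T/A, transversion), 15 (C/T, transition), 25 (G/A, transition), 27 (T/A, transversion), 28 (T/A, transversion), 40 (C/G, transversion), 41 (C/A, transversion).
Of the 8 differences, 3 transitions and 5 transversions over 41 sites: P = 3/41 = 0.073171, Q = 5/41 = 0.121951.
d = −0.5·ln(0.731707) − 0.25·ln(0.756098) = −0.5·(-0.312375) − 0.25·(-0.279584) = 0.2261.

0.2261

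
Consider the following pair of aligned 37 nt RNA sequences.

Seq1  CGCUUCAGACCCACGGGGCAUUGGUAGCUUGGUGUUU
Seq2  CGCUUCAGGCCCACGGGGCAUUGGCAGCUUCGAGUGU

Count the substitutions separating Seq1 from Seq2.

5

The sequences differ at positions 9 (A/G), 25 (U/C), 31 (G/C), 33 (U/A), 36 (U/G).
That gives 5 mismatches out of 37 aligned sites, so the Hamming distance is 5.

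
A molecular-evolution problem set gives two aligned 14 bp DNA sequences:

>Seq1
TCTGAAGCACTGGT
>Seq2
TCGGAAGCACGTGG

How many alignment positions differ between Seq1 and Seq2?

4

Mismatches occur at site 3 (T→G), site 11 (T→G), site 12 (G→T), site 14 (T→G).
That gives 4 mismatches out of 14 aligned sites, so the Hamming distance is 4.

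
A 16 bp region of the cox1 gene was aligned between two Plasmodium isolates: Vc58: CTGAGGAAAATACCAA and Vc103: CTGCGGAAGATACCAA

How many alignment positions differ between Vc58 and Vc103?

2

Mismatches occur at site 4 (A↔C), site 9 (A↔G).
That gives 2 mismatches out of 16 aligned sites, so the Hamming distance is 2.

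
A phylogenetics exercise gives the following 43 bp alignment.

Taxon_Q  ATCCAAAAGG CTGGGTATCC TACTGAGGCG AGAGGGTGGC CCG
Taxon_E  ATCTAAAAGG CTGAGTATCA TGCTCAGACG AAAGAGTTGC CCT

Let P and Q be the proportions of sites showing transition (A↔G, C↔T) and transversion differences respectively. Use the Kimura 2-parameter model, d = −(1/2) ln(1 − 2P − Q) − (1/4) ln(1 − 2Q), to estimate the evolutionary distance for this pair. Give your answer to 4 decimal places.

0.2841

Mismatches occur at site 4 (C/T, transition), site 14 (G/A, transition), site 20 (C/A, transversion), site 22 (A/G, transition), site 25 (G/C, transversion), site 28 (G/A, transition), site 32 (G/A, transition), site 35 (G/A, transition), site 38 (G/T, transversion), site 43 (G/T, transversion).
Of the 10 differences, 6 transitions and 4 transversions over 43 sites: P = 6/43 = 0.139535, Q = 4/43 = 0.093023.
d = −0.5·ln(0.627907) − 0.25·ln(0.813954) = −0.5·(-0.465363) − 0.25·(-0.205851) = 0.2841.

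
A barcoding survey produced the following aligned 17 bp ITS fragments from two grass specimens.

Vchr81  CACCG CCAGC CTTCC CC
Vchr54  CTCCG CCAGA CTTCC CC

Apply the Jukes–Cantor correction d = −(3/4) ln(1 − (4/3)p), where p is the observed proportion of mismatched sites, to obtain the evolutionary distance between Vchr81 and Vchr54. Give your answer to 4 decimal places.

0.1280

Mismatches occur at site 2 (A↔T), site 10 (C↔A).
p = 2/17 = 0.117647.
d = −0.75 · ln(1 − (4/3)·0.117647) = −0.75 · ln(0.843137) = −0.75 · (-0.170626) = 0.1280.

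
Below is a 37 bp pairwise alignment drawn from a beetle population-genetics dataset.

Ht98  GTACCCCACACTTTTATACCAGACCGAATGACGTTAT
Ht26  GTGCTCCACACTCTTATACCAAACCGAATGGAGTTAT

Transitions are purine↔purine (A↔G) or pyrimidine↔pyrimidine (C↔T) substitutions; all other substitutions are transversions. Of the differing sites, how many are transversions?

1

Differing sites — 3:A/G (Ti); 5:C/T (Ti); 13:T/C (Ti); 22:G/A (Ti); 31:A/G (Ti); 32:C/A (Tv).
Of the 6 differences, 5 transitions and 1 transversion, so the answer is 1.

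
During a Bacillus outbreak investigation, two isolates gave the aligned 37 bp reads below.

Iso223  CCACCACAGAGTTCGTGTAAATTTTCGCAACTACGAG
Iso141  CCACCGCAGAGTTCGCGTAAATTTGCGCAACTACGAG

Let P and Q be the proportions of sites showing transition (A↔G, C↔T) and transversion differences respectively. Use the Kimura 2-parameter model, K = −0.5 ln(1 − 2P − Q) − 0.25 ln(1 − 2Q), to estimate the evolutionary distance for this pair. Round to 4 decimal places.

0.0865

Mismatches occur at site 6 (A→G, transition), site 16 (T→C, transition), site 25 (T→G, transversion).
Of the 3 differences, 2 transitions and 1 transversion over 37 sites: P = 2/37 = 0.054054, Q = 1/37 = 0.027027.
d = −0.5·ln(0.864865) − 0.25·ln(0.945946) = −0.5·(-0.145182) − 0.25·(-0.055570) = 0.0865.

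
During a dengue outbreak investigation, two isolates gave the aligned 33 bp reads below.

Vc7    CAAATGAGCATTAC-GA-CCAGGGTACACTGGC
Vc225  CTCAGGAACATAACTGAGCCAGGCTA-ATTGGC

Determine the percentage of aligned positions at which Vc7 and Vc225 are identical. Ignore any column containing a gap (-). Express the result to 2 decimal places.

76.67%

Excluding the 3 gap columns leaves 30 comparable sites.
Differing sites — 2:A/T; 3:A/C; 5:T/G; 8:G/A; 12:T/A; 24:G/C; 29:C/T.
23 of the 30 comparable sites match, so the percent identity is 23/30 × 100 = 76.67%.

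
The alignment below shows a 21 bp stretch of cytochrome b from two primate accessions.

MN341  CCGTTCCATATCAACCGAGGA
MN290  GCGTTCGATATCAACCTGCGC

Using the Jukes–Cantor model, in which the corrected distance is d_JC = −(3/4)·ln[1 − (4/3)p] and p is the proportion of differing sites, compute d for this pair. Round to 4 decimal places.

0.3597

Mismatches occur at site 1 (C↔G), site 7 (C↔G), site 17 (G↔T), site 18 (A↔G), site 19 (G↔C), site 21 (A↔C).
p = 6/21 = 0.285714.
d = −0.75 · ln(1 − (4/3)·0.285714) = −0.75 · ln(0.619048) = −0.75 · (-0.479572) = 0.3597.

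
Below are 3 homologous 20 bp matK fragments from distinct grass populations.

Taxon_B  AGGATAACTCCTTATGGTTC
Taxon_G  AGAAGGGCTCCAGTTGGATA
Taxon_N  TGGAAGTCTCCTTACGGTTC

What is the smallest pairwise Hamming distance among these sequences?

5

Pairwise Hamming distances:
  Taxon_B vs Taxon_G: 9
  Taxon_B vs Taxon_N: 5
  Taxon_G vs Taxon_N: 10
The smallest is 5, between Taxon_B and Taxon_N.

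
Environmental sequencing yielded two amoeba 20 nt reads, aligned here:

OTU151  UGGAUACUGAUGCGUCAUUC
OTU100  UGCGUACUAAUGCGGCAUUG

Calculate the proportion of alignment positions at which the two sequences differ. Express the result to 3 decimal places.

Mismatches occur at site 3 (G↔C), site 4 (A↔G), site 9 (G↔A), site 15 (U↔G), site 20 (C↔G).
There are 5 differences over 20 sites, so p = 5/20 = 0.250.

0.250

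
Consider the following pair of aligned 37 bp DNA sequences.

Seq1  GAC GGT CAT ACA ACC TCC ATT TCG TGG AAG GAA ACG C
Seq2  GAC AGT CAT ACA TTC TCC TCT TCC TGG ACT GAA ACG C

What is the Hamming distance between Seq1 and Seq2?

8

Mismatches occur at site 4 (G/A), site 13 (A/T), site 14 (C/T), site 19 (A/T), site 20 (T/C), site 24 (G/C), site 29 (A/C), site 30 (G/T).
That gives 8 mismatches out of 37 aligned sites, so the Hamming distance is 8.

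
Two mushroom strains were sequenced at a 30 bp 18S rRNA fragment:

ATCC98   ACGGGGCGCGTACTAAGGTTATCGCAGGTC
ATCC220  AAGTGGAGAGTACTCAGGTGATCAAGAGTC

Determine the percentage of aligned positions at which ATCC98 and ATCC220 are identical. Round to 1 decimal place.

Mismatches occur at site 2 (C↔A), site 4 (G↔T), site 7 (C↔A), site 9 (C↔A), site 15 (A↔C), site 20 (T↔G), site 24 (G↔A), site 25 (C↔A), site 26 (A↔G), site 27 (G↔A).
20 of the 30 sites match, so the percent identity is 20/30 × 100 = 66.7%.

66.7%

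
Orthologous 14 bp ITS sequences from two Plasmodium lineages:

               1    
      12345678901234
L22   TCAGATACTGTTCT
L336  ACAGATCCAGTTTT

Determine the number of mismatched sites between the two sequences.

Mismatches occur at site 1 (T→A), site 7 (A→C), site 9 (T→A), site 13 (C→T).
That gives 4 mismatches out of 14 aligned sites, so the Hamming distance is 4.

4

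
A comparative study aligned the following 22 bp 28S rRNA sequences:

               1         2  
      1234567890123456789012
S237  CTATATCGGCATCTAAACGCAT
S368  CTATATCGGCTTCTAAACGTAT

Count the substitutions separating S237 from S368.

Differing sites — 11:A/T; 20:C/T.
That gives 2 mismatches out of 22 aligned sites, so the Hamming distance is 2.

2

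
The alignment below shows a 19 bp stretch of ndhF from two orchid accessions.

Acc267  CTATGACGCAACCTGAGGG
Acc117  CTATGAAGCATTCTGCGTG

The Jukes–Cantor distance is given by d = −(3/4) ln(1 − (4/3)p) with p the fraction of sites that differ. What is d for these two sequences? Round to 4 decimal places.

0.3241

Differing sites — 7:C/A; 11:A/T; 12:C/T; 16:A/C; 18:G/T.
p = 5/19 = 0.263158.
d = −0.75 · ln(1 − (4/3)·0.263158) = −0.75 · ln(0.649123) = −0.75 · (-0.432133) = 0.3241.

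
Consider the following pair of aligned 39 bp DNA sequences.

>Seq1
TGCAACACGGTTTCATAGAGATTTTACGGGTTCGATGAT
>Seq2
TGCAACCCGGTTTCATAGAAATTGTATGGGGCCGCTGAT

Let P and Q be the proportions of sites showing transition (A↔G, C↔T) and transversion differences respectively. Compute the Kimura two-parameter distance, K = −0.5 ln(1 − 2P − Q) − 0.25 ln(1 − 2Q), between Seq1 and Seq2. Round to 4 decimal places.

0.2055

Differing sites — 7:A/C (Tv); 20:G/A (Ti); 24:T/G (Tv); 27:C/T (Ti); 31:T/G (Tv); 32:T/C (Ti); 35:A/C (Tv).
Of the 7 differences, 3 transitions and 4 transversions over 39 sites: P = 3/39 = 0.076923, Q = 4/39 = 0.102564.
d = −0.5·ln(0.743590) − 0.25·ln(0.794872) = −0.5·(-0.296265) − 0.25·(-0.229574) = 0.2055.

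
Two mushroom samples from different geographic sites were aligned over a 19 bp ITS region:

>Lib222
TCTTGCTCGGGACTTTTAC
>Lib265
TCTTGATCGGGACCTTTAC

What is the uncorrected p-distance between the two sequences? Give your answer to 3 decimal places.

The sequences differ at positions 6 (C/A), 14 (T/C).
There are 2 differences over 19 sites, so p = 2/19 = 0.105.

0.105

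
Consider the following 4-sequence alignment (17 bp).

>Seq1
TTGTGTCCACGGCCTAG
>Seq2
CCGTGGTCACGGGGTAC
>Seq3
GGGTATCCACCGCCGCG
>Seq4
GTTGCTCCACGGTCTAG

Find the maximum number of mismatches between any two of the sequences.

11

Pairwise Hamming distances:
  Seq1 vs Seq2: 7
  Seq1 vs Seq3: 6
  Seq1 vs Seq4: 5
  Seq2 vs Seq3: 11
  Seq2 vs Seq4: 10
  Seq3 vs Seq4: 8
The largest is 11, between Seq2 and Seq3.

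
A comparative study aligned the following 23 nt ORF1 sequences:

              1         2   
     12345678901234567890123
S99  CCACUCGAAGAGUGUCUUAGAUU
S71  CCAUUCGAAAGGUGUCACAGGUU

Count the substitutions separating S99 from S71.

6

The sequences differ at positions 4 (C/U), 10 (G/A), 11 (A/G), 17 (U/A), 18 (U/C), 21 (A/G).
That gives 6 mismatches out of 23 aligned sites, so the Hamming distance is 6.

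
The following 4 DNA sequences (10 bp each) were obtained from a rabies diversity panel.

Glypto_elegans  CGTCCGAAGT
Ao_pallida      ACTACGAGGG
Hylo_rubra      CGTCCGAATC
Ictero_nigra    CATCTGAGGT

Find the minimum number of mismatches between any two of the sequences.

2

Pairwise Hamming distances:
  Glypto_elegans vs Ao_pallida: 5
  Glypto_elegans vs Hylo_rubra: 2
  Glypto_elegans vs Ictero_nigra: 3
  Ao_pallida vs Hylo_rubra: 6
  Ao_pallida vs Ictero_nigra: 5
  Hylo_rubra vs Ictero_nigra: 5
The smallest is 2, between Glypto_elegans and Hylo_rubra.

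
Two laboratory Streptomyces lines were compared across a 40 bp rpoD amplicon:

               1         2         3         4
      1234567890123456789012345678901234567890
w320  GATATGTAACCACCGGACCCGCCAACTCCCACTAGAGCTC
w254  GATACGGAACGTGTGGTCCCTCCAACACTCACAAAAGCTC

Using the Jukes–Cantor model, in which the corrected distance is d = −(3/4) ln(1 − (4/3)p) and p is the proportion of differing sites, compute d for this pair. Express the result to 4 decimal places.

0.3831

Mismatches occur at site 5 (T→C), site 7 (T→G), site 11 (C→G), site 12 (A→T), site 13 (C→G), site 14 (C→T), site 17 (A→T), site 21 (G→T), site 27 (T→A), site 29 (C→T), site 33 (T→A), site 35 (G→A).
p = 12/40 = 0.300000.
d = −0.75 · ln(1 − (4/3)·0.300000) = −0.75 · ln(0.600000) = −0.75 · (-0.510826) = 0.3831.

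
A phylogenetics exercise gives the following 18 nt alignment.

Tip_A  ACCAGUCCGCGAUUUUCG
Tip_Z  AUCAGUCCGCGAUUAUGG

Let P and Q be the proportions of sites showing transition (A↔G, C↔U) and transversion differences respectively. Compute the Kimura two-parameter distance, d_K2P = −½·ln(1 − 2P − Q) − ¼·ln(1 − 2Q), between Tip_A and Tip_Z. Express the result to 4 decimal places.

0.1885

Differing sites — 2:C/U (Ti); 15:U/A (Tv); 17:C/G (Tv).
Of the 3 differences, 1 transition and 2 transversions over 18 sites: P = 1/18 = 0.055556, Q = 2/18 = 0.111111.
d = −0.5·ln(0.777777) − 0.25·ln(0.777778) = −0.5·(-0.251315) − 0.25·(-0.251314) = 0.1885.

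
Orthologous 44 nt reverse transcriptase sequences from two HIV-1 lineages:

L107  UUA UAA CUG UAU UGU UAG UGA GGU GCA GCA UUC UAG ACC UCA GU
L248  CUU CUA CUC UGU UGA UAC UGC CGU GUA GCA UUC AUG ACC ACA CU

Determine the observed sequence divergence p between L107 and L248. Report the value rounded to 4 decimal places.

The sequences differ at positions 1 (U/C), 3 (A/U), 4 (U/C), 5 (A/U), 9 (G/C), 11 (A/G), 15 (U/A), 18 (G/C), 21 (A/C), 22 (G/C), 26 (C/U), 34 (U/A), 35 (A/U), 40 (U/A), 43 (G/C).
There are 15 differences over 44 sites, so p = 15/44 = 0.3409.

0.3409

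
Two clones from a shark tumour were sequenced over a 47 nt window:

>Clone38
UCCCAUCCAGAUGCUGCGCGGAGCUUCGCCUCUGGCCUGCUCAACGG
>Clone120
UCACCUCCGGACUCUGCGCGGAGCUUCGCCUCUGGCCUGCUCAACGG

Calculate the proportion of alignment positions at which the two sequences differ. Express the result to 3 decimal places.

Differing sites — 3:C/A; 5:A/C; 9:A/G; 12:U/C; 13:G/U.
There are 5 differences over 47 sites, so p = 5/47 = 0.106.

0.106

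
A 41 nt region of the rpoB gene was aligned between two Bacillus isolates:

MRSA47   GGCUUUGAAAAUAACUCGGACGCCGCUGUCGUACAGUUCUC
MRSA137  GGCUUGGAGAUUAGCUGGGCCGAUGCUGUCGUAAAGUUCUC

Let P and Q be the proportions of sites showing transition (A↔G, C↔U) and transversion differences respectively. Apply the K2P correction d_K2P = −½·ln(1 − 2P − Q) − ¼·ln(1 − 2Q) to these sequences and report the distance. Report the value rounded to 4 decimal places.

0.2597

The sequences differ at positions 6 (U/G, transversion), 9 (A/G, transition), 11 (A/U, transversion), 14 (A/G, transition), 17 (C/G, transversion), 20 (A/C, transversion), 23 (C/A, transversion), 24 (C/U, transition), 34 (C/A, transversion).
Of the 9 differences, 3 transitions and 6 transversions over 41 sites: P = 3/41 = 0.073171, Q = 6/41 = 0.146341.
d = −0.5·ln(0.707317) − 0.25·ln(0.707318) = −0.5·(-0.346276) − 0.25·(-0.346275) = 0.2597.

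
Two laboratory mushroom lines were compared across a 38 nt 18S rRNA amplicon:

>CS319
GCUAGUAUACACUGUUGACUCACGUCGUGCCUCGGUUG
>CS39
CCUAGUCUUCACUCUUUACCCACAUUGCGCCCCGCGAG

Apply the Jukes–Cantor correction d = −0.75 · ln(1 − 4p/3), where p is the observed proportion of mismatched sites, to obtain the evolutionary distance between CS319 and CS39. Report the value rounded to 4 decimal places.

The sequences differ at positions 1 (G/C), 7 (A/C), 9 (A/U), 14 (G/C), 17 (G/U), 20 (U/C), 24 (G/A), 26 (C/U), 28 (U/C), 32 (U/C), 35 (G/C), 36 (U/G), 37 (U/A).
p = 13/38 = 0.342105.
d = −0.75 · ln(1 − (4/3)·0.342105) = −0.75 · ln(0.543860) = −0.75 · (-0.609063) = 0.4568.

0.4568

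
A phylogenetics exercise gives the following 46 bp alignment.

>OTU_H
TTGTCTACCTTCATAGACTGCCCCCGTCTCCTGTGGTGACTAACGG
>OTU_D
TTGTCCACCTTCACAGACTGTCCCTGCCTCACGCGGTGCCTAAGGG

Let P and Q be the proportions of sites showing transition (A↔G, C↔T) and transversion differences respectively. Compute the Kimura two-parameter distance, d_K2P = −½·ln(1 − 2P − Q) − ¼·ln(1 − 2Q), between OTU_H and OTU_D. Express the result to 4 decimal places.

0.2656

Differing sites — 6:T/C (Ti); 14:T/C (Ti); 21:C/T (Ti); 25:C/T (Ti); 27:T/C (Ti); 31:C/A (Tv); 32:T/C (Ti); 34:T/C (Ti); 39:A/C (Tv); 44:C/G (Tv).
Of the 10 differences, 7 transitions and 3 transversions over 46 sites: P = 7/46 = 0.152174, Q = 3/46 = 0.065217.
d = −0.5·ln(0.630435) − 0.25·ln(0.869566) = −0.5·(-0.461345) − 0.25·(-0.139761) = 0.2656.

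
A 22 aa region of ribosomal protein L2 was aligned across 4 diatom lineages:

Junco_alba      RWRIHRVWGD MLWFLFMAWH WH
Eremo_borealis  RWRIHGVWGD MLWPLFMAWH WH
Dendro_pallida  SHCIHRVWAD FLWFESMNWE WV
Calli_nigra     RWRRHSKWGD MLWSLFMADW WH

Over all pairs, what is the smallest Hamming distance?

2

Pairwise Hamming distances:
  Junco_alba vs Eremo_borealis: 2
  Junco_alba vs Dendro_pallida: 10
  Junco_alba vs Calli_nigra: 6
  Eremo_borealis vs Dendro_pallida: 12
  Eremo_borealis vs Calli_nigra: 6
  Dendro_pallida vs Calli_nigra: 15
The smallest is 2, between Junco_alba and Eremo_borealis.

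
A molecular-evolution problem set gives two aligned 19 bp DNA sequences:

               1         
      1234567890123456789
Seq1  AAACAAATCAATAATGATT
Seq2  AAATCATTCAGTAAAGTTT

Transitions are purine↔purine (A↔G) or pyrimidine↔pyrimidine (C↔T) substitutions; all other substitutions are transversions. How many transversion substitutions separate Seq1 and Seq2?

Mismatches occur at site 4 (C↔T, transition), site 5 (A↔C, transversion), site 7 (A↔T, transversion), site 11 (A↔G, transition), site 15 (T↔A, transversion), site 17 (A↔T, transversion).
Of the 6 differences, 2 transitions and 4 transversions, so the answer is 4.

4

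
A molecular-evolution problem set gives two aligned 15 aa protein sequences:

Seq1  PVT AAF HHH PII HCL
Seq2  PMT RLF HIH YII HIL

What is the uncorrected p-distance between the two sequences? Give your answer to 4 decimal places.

0.4000

Mismatches occur at site 2 (V→M), site 4 (A→R), site 5 (A→L), site 8 (H→I), site 10 (P→Y), site 14 (C→I).
There are 6 differences over 15 sites, so p = 6/15 = 0.4000.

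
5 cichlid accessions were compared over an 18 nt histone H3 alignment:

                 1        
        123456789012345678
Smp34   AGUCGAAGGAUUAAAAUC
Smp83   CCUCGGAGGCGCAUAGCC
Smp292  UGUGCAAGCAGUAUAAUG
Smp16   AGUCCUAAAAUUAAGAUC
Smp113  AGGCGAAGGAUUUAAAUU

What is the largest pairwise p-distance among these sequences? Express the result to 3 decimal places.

0.722

Pairwise Hamming distances:
  Smp34 vs Smp83: 9
  Smp34 vs Smp292: 7
  Smp34 vs Smp16: 5
  Smp34 vs Smp113: 3
  Smp83 vs Smp292: 11
  Smp83 vs Smp16: 13
  Smp83 vs Smp113: 12
  Smp292 vs Smp16: 9
  Smp292 vs Smp113: 9
  Smp16 vs Smp113: 8
The largest is 13 mismatches, between Smp83 and Smp16; p = 13/18 = 0.722.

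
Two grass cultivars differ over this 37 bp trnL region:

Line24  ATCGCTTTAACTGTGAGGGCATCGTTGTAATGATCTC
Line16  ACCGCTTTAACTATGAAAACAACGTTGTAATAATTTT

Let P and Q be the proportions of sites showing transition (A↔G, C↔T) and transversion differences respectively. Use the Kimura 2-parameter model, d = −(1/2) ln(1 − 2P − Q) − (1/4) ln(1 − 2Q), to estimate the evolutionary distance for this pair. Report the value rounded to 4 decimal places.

Differing sites — 2:T/C (Ti); 13:G/A (Ti); 17:G/A (Ti); 18:G/A (Ti); 19:G/A (Ti); 22:T/A (Tv); 32:G/A (Ti); 35:C/T (Ti); 37:C/T (Ti).
Of the 9 differences, 8 transitions and 1 transversion over 37 sites: P = 8/37 = 0.216216, Q = 1/37 = 0.027027.
d = −0.5·ln(0.540541) − 0.25·ln(0.945946) = −0.5·(-0.615185) − 0.25·(-0.055570) = 0.3215.

0.3215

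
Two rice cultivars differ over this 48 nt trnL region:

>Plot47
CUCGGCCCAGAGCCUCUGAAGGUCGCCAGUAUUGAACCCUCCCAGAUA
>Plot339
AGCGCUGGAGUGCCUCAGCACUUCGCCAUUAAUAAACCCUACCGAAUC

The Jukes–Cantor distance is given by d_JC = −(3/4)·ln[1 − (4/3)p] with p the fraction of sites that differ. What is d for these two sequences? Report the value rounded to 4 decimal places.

0.5199

Differing sites — 1:C/A; 2:U/G; 5:G/C; 6:C/U; 7:C/G; 8:C/G; 11:A/U; 17:U/A; 19:A/C; 21:G/C; 22:G/U; 29:G/U; 32:U/A; 34:G/A; 41:C/A; 44:A/G; 45:G/A; 48:A/C.
p = 18/48 = 0.375000.
d = −0.75 · ln(1 − (4/3)·0.375000) = −0.75 · ln(0.500000) = −0.75 · (-0.693147) = 0.5199.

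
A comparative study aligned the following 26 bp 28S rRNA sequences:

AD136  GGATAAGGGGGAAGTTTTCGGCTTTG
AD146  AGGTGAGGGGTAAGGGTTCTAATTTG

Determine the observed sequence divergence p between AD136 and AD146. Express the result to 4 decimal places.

0.3462

Differing sites — 1:G/A; 3:A/G; 5:A/G; 11:G/T; 15:T/G; 16:T/G; 20:G/T; 21:G/A; 22:C/A.
There are 9 differences over 26 sites, so p = 9/26 = 0.3462.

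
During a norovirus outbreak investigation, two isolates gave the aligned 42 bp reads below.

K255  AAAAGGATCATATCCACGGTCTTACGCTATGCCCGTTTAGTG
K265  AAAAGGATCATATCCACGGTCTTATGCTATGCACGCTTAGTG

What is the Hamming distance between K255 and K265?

Mismatches occur at site 25 (C↔T), site 33 (C↔A), site 36 (T↔C).
That gives 3 mismatches out of 42 aligned sites, so the Hamming distance is 3.

3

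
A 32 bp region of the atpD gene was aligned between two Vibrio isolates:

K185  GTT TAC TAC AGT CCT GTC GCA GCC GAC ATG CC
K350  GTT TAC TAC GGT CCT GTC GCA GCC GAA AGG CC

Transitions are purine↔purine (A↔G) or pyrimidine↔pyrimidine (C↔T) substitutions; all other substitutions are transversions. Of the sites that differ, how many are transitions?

The sequences differ at positions 10 (A/G, transition), 27 (C/A, transversion), 29 (T/G, transversion).
Of the 3 differences, 1 transition and 2 transversions, so the answer is 1.

1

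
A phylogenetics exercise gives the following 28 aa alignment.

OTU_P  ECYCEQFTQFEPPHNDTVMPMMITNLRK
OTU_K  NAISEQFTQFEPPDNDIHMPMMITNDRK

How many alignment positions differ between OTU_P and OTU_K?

8

The sequences differ at positions 1 (E/N), 2 (C/A), 3 (Y/I), 4 (C/S), 14 (H/D), 17 (T/I), 18 (V/H), 26 (L/D).
That gives 8 mismatches out of 28 aligned sites, so the Hamming distance is 8.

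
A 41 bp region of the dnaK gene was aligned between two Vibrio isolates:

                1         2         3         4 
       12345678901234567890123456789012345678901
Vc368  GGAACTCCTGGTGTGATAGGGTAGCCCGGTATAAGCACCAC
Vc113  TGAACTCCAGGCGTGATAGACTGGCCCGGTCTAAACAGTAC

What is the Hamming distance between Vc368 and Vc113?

10

Mismatches occur at site 1 (G↔T), site 9 (T↔A), site 12 (T↔C), site 20 (G↔A), site 21 (G↔C), site 23 (A↔G), site 31 (A↔C), site 35 (G↔A), site 38 (C↔G), site 39 (C↔T).
That gives 10 mismatches out of 41 aligned sites, so the Hamming distance is 10.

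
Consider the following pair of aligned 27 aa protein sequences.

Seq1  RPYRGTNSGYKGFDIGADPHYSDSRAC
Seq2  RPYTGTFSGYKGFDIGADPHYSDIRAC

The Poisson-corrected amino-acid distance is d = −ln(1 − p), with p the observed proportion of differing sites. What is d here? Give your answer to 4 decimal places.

Mismatches occur at site 4 (R→T), site 7 (N→F), site 24 (S→I).
p = 3/27 = 0.111111.
d = −ln(1 − 0.111111) = −ln(0.888889) = 0.1178.

0.1178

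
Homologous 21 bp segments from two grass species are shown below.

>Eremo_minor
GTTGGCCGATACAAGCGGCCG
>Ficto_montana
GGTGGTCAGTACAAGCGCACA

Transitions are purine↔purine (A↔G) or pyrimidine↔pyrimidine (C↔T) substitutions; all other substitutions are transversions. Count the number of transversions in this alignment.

Mismatches occur at site 2 (T/G, transversion), site 6 (C/T, transition), site 8 (G/A, transition), site 9 (A/G, transition), site 18 (G/C, transversion), site 19 (C/A, transversion), site 21 (G/A, transition).
Of the 7 differences, 4 transitions and 3 transversions, so the answer is 3.

3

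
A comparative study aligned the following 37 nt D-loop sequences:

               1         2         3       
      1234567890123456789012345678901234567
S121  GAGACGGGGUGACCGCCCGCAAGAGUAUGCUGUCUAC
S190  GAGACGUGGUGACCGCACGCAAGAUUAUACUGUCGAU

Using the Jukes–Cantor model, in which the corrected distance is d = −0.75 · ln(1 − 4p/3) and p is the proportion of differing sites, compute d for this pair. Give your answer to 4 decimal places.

0.1827

Mismatches occur at site 7 (G↔U), site 17 (C↔A), site 25 (G↔U), site 29 (G↔A), site 35 (U↔G), site 37 (C↔U).
p = 6/37 = 0.162162.
d = −0.75 · ln(1 − (4/3)·0.162162) = −0.75 · ln(0.783784) = −0.75 · (-0.243622) = 0.1827.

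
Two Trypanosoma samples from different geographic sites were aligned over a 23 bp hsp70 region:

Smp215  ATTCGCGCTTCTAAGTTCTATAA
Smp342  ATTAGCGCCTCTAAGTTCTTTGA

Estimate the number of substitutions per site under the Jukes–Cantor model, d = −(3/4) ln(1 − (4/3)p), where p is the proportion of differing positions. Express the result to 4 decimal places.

0.1979

The sequences differ at positions 4 (C/A), 9 (T/C), 20 (A/T), 22 (A/G).
p = 4/23 = 0.173913.
d = −0.75 · ln(1 − (4/3)·0.173913) = −0.75 · ln(0.768116) = −0.75 · (-0.263815) = 0.1979.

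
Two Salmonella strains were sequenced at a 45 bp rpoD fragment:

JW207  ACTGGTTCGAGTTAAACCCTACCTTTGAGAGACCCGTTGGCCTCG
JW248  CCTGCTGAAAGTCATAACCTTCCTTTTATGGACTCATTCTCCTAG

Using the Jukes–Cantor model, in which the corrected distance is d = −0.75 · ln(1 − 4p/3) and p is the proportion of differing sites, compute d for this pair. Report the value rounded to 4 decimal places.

Differing sites — 1:A/C; 5:G/C; 7:T/G; 8:C/A; 9:G/A; 13:T/C; 15:A/T; 17:C/A; 21:A/T; 27:G/T; 29:G/T; 30:A/G; 34:C/T; 36:G/A; 39:G/C; 40:G/T; 44:C/A.
p = 17/45 = 0.377778.
d = −0.75 · ln(1 − (4/3)·0.377778) = −0.75 · ln(0.496296) = −0.75 · (-0.700583) = 0.5254.

0.5254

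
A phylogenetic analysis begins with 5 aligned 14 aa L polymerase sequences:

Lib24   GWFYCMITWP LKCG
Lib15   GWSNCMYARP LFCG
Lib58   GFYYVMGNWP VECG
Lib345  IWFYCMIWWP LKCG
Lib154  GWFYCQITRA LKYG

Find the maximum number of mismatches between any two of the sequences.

Pairwise Hamming distances:
  Lib24 vs Lib15: 6
  Lib24 vs Lib58: 7
  Lib24 vs Lib345: 2
  Lib24 vs Lib154: 4
  Lib15 vs Lib58: 9
  Lib15 vs Lib345: 7
  Lib15 vs Lib154: 8
  Lib58 vs Lib345: 8
  Lib58 vs Lib154: 11
  Lib345 vs Lib154: 6
The largest is 11, between Lib58 and Lib154.

11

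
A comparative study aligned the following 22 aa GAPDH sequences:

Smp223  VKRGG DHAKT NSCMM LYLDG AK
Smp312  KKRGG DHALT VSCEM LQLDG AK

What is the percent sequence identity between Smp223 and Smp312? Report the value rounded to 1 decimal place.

The sequences differ at positions 1 (V/K), 9 (K/L), 11 (N/V), 14 (M/E), 17 (Y/Q).
17 of the 22 sites match, so the percent identity is 17/22 × 100 = 77.3%.

77.3%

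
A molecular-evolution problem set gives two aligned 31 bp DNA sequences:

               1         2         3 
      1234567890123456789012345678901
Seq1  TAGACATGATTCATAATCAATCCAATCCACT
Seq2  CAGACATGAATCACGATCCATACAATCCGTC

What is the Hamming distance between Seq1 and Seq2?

The sequences differ at positions 1 (T/C), 10 (T/A), 14 (T/C), 15 (A/G), 19 (A/C), 22 (C/A), 29 (A/G), 30 (C/T), 31 (T/C).
That gives 9 mismatches out of 31 aligned sites, so the Hamming distance is 9.

9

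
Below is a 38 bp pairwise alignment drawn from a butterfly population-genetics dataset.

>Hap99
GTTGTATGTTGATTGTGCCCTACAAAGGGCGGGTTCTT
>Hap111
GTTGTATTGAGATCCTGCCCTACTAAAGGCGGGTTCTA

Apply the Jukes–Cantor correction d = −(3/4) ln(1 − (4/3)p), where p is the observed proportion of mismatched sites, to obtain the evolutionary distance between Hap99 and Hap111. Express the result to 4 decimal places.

0.2471

The sequences differ at positions 8 (G/T), 9 (T/G), 10 (T/A), 14 (T/C), 15 (G/C), 24 (A/T), 27 (G/A), 38 (T/A).
p = 8/38 = 0.210526.
d = −0.75 · ln(1 − (4/3)·0.210526) = −0.75 · ln(0.719299) = −0.75 · (-0.329478) = 0.2471.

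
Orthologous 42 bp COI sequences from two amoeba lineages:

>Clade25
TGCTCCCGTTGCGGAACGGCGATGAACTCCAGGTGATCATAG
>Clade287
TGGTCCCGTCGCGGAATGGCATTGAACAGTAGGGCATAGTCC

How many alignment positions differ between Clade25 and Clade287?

The sequences differ at positions 3 (C/G), 10 (T/C), 17 (C/T), 21 (G/A), 22 (A/T), 28 (T/A), 29 (C/G), 30 (C/T), 34 (T/G), 35 (G/C), 38 (C/A), 39 (A/G), 41 (A/C), 42 (G/C).
That gives 14 mismatches out of 42 aligned sites, so the Hamming distance is 14.

14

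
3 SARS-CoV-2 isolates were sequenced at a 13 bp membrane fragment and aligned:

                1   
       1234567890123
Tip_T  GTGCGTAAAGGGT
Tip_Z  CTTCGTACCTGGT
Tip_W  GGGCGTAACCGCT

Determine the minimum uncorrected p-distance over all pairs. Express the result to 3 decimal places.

0.308

Pairwise Hamming distances:
  Tip_T vs Tip_Z: 5
  Tip_T vs Tip_W: 4
  Tip_Z vs Tip_W: 6
The smallest is 4 mismatches, between Tip_T and Tip_W; p = 4/13 = 0.308.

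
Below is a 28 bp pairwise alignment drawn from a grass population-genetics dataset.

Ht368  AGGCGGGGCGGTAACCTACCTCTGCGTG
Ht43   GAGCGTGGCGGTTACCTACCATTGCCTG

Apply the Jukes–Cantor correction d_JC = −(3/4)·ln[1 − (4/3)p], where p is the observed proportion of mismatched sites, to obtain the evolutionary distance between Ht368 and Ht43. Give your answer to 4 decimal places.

Mismatches occur at site 1 (A→G), site 2 (G→A), site 6 (G→T), site 13 (A→T), site 21 (T→A), site 22 (C→T), site 26 (G→C).
p = 7/28 = 0.250000.
d = −0.75 · ln(1 − (4/3)·0.250000) = −0.75 · ln(0.666667) = −0.75 · (-0.405465) = 0.3041.

0.3041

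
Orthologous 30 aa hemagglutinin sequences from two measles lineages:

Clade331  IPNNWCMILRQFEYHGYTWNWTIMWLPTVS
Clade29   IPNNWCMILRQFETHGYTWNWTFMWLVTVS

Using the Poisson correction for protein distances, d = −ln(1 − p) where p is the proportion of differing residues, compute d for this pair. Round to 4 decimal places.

0.1054

The sequences differ at positions 14 (Y/T), 23 (I/F), 27 (P/V).
p = 3/30 = 0.100000.
d = −ln(1 − 0.100000) = −ln(0.900000) = 0.1054.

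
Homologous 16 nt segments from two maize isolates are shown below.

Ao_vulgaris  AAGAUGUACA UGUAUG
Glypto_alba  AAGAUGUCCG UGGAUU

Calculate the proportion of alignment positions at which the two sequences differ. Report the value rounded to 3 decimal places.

The sequences differ at positions 8 (A/C), 10 (A/G), 13 (U/G), 16 (G/U).
There are 4 differences over 16 sites, so p = 4/16 = 0.250.

0.250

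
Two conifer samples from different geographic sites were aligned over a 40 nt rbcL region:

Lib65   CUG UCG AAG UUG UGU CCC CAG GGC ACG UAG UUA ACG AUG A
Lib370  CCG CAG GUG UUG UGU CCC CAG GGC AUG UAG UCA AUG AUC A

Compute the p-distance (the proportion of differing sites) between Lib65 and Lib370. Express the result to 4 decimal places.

0.2250

Mismatches occur at site 2 (U/C), site 4 (U/C), site 5 (C/A), site 7 (A/G), site 8 (A/U), site 26 (C/U), site 32 (U/C), site 35 (C/U), site 39 (G/C).
There are 9 differences over 40 sites, so p = 9/40 = 0.2250.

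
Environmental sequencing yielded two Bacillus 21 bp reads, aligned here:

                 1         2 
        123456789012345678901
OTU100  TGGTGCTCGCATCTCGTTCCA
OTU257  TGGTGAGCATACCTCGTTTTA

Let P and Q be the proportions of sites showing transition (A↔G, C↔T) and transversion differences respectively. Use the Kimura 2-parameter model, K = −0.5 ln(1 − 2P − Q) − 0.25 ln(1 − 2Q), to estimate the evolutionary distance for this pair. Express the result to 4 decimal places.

Differing sites — 6:C/A (Tv); 7:T/G (Tv); 9:G/A (Ti); 10:C/T (Ti); 12:T/C (Ti); 19:C/T (Ti); 20:C/T (Ti).
Of the 7 differences, 5 transitions and 2 transversions over 21 sites: P = 5/21 = 0.238095, Q = 2/21 = 0.095238.
d = −0.5·ln(0.428572) − 0.25·ln(0.809524) = −0.5·(-0.847297) − 0.25·(-0.211309) = 0.4765.

0.4765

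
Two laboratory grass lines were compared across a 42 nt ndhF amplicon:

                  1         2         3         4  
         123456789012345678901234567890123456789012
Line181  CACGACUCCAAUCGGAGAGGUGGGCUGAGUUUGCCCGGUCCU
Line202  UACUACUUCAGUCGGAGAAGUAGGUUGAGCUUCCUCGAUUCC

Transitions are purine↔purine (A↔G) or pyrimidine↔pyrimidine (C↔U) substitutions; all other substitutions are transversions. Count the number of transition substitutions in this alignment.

11

Differing sites — 1:C/U (Ti); 4:G/U (Tv); 8:C/U (Ti); 11:A/G (Ti); 19:G/A (Ti); 22:G/A (Ti); 25:C/U (Ti); 30:U/C (Ti); 33:G/C (Tv); 35:C/U (Ti); 38:G/A (Ti); 40:C/U (Ti); 42:U/C (Ti).
Of the 13 differences, 11 transitions and 2 transversions, so the answer is 11.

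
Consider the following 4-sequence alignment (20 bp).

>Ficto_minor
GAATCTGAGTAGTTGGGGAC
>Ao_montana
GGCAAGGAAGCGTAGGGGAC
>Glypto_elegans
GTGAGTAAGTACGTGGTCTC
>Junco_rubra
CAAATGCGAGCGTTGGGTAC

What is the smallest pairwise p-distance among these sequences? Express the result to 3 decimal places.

Pairwise Hamming distances:
  Ficto_minor vs Ao_montana: 9
  Ficto_minor vs Glypto_elegans: 10
  Ficto_minor vs Junco_rubra: 10
  Ao_montana vs Glypto_elegans: 14
  Ao_montana vs Junco_rubra: 8
  Glypto_elegans vs Junco_rubra: 15
The smallest is 8 mismatches, between Ao_montana and Junco_rubra; p = 8/20 = 0.400.

0.400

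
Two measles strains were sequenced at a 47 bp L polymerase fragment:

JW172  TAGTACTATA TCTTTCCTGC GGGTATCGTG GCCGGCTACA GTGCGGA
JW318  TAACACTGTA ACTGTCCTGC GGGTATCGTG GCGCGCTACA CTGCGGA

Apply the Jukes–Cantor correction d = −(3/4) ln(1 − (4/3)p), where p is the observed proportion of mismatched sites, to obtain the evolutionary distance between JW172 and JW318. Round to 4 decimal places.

0.1931

Differing sites — 3:G/A; 4:T/C; 8:A/G; 11:T/A; 14:T/G; 33:C/G; 34:G/C; 41:G/C.
p = 8/47 = 0.170213.
d = −0.75 · ln(1 − (4/3)·0.170213) = −0.75 · ln(0.773049) = −0.75 · (-0.257413) = 0.1931.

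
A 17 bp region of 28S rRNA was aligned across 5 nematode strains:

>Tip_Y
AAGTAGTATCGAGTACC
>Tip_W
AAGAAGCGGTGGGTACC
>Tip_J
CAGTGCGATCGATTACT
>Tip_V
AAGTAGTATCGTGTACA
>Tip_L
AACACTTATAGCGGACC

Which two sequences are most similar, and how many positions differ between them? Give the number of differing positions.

Pairwise Hamming distances:
  Tip_Y vs Tip_W: 6
  Tip_Y vs Tip_J: 6
  Tip_Y vs Tip_V: 2
  Tip_Y vs Tip_L: 7
  Tip_W vs Tip_J: 11
  Tip_W vs Tip_V: 7
  Tip_W vs Tip_L: 9
  Tip_J vs Tip_V: 7
  Tip_J vs Tip_L: 11
  Tip_V vs Tip_L: 8
The smallest is 2, between Tip_Y and Tip_V.

2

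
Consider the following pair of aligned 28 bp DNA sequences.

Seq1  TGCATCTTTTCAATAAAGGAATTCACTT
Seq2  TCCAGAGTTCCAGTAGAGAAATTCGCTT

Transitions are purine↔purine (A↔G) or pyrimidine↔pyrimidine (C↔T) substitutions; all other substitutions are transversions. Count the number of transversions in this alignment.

4

The sequences differ at positions 2 (G/C, transversion), 5 (T/G, transversion), 6 (C/A, transversion), 7 (T/G, transversion), 10 (T/C, transition), 13 (A/G, transition), 16 (A/G, transition), 19 (G/A, transition), 25 (A/G, transition).
Of the 9 differences, 5 transitions and 4 transversions, so the answer is 4.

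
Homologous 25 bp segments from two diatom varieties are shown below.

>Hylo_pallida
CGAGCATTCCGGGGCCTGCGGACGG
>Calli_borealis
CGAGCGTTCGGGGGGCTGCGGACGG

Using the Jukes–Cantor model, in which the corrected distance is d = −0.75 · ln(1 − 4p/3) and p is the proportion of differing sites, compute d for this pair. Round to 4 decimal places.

0.1308

Mismatches occur at site 6 (A→G), site 10 (C→G), site 15 (C→G).
p = 3/25 = 0.120000.
d = −0.75 · ln(1 − (4/3)·0.120000) = −0.75 · ln(0.840000) = −0.75 · (-0.174353) = 0.1308.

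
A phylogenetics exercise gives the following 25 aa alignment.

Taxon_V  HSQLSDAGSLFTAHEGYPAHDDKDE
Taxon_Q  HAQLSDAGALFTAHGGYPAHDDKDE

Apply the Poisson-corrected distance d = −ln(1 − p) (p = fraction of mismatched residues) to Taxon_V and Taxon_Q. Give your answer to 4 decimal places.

0.1278

Differing sites — 2:S/A; 9:S/A; 15:E/G.
p = 3/25 = 0.120000.
d = −ln(1 − 0.120000) = −ln(0.880000) = 0.1278.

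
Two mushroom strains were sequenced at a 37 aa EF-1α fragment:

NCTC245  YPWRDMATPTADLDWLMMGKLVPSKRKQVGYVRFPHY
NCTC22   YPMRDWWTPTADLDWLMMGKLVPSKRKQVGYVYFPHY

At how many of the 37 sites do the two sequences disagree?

Mismatches occur at site 3 (W↔M), site 6 (M↔W), site 7 (A↔W), site 33 (R↔Y).
That gives 4 mismatches out of 37 aligned sites, so the Hamming distance is 4.

4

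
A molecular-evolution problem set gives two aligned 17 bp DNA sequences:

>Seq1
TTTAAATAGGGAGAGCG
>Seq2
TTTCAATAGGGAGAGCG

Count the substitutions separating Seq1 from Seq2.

Differing sites — 4:A/C.
That gives 1 mismatch out of 17 aligned sites, so the Hamming distance is 1.

1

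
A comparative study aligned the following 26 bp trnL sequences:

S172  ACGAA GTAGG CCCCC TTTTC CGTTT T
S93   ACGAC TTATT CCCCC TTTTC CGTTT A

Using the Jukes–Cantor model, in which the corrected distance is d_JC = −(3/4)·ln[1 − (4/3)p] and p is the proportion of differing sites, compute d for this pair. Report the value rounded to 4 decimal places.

0.2222

Differing sites — 5:A/C; 6:G/T; 9:G/T; 10:G/T; 26:T/A.
p = 5/26 = 0.192308.
d = −0.75 · ln(1 − (4/3)·0.192308) = −0.75 · ln(0.743589) = −0.75 · (-0.296267) = 0.2222.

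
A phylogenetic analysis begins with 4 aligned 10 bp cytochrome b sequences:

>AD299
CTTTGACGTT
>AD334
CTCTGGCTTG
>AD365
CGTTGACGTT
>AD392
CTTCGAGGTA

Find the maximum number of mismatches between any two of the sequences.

6

Pairwise Hamming distances:
  AD299 vs AD334: 4
  AD299 vs AD365: 1
  AD299 vs AD392: 3
  AD334 vs AD365: 5
  AD334 vs AD392: 6
  AD365 vs AD392: 4
The largest is 6, between AD334 and AD392.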